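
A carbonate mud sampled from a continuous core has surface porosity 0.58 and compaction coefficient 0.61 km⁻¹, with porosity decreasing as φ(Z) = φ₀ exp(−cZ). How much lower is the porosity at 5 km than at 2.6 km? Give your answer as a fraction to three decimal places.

φ(2.6) = 0.58·e^(−0.61×2.6) = 0.1188
φ(5) = 0.58·e^(−0.61×5) = 0.0275
Δφ = 0.1188 − 0.0275 = 0.0913

0.091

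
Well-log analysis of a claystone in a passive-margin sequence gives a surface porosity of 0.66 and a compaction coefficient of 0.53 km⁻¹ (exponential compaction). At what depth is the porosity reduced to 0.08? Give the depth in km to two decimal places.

3.98 km

Invert Athy's law: z = ln(n₀/n) / c
z = ln(0.66/0.08) / 0.53 = ln(8.25) / 0.53 = 2.1102 / 0.53 = 3.982 km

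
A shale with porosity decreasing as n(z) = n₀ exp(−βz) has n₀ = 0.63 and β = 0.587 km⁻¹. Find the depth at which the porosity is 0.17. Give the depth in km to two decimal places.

2.23 km

Invert Athy's law: z = ln(n₀/n) / β
z = ln(0.63/0.17) / 0.587 = ln(3.706) / 0.587 = 1.3099 / 0.587 = 2.232 km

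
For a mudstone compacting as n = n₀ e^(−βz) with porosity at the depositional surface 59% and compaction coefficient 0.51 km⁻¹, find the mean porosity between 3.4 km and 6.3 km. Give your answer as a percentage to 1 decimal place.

⟨n⟩ = (1/(z₂−z₁)) ∫ n₀ e^(−βz) dz = n₀·(e^(−β·z₁) − e^(−β·z₂)) / (β·(z₂−z₁))
e^(−0.51×3.4) = 0.1766; e^(−0.51×6.3) = 0.0402
⟨n⟩ = 0.59 × (0.1766 − 0.0402) / (0.51 × 2.9) = 0.59 × 0.0922 = 0.0544

5.4%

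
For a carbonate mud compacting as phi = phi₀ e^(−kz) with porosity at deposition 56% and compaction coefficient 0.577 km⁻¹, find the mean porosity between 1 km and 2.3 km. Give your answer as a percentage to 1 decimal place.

22.1%

⟨phi⟩ = (1/(z₂−z₁)) ∫ phi₀ e^(−kz) dz = phi₀·(e^(−k·z₁) − e^(−k·z₂)) / (k·(z₂−z₁))
e^(−0.577×1) = 0.5616; e^(−0.577×2.3) = 0.2652
⟨phi⟩ = 0.56 × (0.5616 − 0.2652) / (0.577 × 1.3) = 0.56 × 0.3951 = 0.2212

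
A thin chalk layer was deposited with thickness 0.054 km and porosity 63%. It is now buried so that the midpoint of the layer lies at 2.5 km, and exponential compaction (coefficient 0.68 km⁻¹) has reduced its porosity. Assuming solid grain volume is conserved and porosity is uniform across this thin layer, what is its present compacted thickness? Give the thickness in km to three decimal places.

Porosity at 2.5 km: φ = 0.63·exp(−0.68×2.5) = 0.1151
Solid-volume conservation: h(1−φ) = h₀(1−φ₀) ⇒ h = h₀·(1−φ₀)/(1−φ)
h = 0.054 × (1 − 0.63)/(1 − 0.1151) = 0.054 × 0.4181 = 0.0226 km

0.023 km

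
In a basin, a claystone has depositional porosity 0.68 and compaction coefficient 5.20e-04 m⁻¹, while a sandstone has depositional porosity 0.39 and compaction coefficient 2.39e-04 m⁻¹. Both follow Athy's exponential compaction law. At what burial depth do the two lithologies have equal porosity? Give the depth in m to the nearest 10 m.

Working in km (1 km = 1000 m; β in km⁻¹ = β in m⁻¹ × 1000):
Set φ₀ₐ e^(−βₐz) = φ₀ᵦ e^(−βᵦz) ⇒ ln(φ₀ₐ/φ₀ᵦ) = (βₐ − βᵦ)·z
z = ln(0.68/0.39) / (0.52 − 0.239) = 0.5559 / 0.281 = 1.978 km

1980 m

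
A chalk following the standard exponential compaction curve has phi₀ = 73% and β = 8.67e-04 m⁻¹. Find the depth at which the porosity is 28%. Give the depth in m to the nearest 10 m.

Working in km (1 km = 1000 m; β in km⁻¹ = β in m⁻¹ × 1000):
Invert Athy's law: Z = ln(phi₀/phi) / β
Z = ln(0.73/0.28) / 0.867 = ln(2.607) / 0.867 = 0.9583 / 0.867 = 1.105 km

1110 m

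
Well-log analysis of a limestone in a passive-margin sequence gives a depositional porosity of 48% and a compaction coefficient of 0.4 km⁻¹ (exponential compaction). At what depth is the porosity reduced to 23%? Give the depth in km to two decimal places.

Invert Athy's law: d = ln(φ₀/φ) / c
d = ln(0.48/0.23) / 0.4 = ln(2.087) / 0.4 = 0.7357 / 0.4 = 1.839 km

1.84 km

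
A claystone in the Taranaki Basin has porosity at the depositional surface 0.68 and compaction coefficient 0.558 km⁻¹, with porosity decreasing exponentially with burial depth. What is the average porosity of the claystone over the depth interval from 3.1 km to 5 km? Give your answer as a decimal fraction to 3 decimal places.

⟨n⟩ = (1/(z₂−z₁)) ∫ n₀ e^(−kz) dz = n₀·(e^(−k·z₁) − e^(−k·z₂)) / (k·(z₂−z₁))
e^(−0.558×3.1) = 0.1773; e^(−0.558×5) = 0.0614
⟨n⟩ = 0.68 × (0.1773 − 0.0614) / (0.558 × 1.9) = 0.68 × 0.1093 = 0.0743

0.074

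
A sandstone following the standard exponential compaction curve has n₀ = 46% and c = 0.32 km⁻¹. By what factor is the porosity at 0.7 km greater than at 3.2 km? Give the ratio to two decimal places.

2.23

n(z₁)/n(z₂) = e^(−c·z₁)/e^(−c·z₂) = e^{c(z₂−z₁)}
= exp(0.32 × 2.5) = exp(0.8) = 2.2255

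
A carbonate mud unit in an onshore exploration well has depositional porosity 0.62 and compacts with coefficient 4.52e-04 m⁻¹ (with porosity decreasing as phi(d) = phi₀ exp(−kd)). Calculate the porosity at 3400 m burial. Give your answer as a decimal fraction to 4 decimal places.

Working in km (1 km = 1000 m; k in km⁻¹ = k in m⁻¹ × 1000):
phi = phi₀·exp(−k·d) = 0.62 × exp(−0.452 × 3.4) = 0.62 × exp(−1.537)
  = 0.62 × 0.2151 = 0.1333

0.1333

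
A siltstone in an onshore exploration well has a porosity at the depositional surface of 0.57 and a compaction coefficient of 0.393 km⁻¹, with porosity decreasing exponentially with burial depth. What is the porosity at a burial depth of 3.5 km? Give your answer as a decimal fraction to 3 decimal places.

0.144

phi = phi₀·exp(−c·d) = 0.57 × exp(−0.393 × 3.5) = 0.57 × exp(−1.376)
  = 0.57 × 0.2527 = 0.1440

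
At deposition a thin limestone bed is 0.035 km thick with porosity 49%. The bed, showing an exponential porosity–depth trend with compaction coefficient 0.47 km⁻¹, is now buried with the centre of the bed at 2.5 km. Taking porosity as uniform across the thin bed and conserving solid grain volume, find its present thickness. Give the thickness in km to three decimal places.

Porosity at 2.5 km: phi = 0.49·exp(−0.47×2.5) = 0.1513
Solid-volume conservation: h(1−phi) = h₀(1−phi₀) ⇒ h = h₀·(1−phi₀)/(1−phi)
h = 0.035 × (1 − 0.49)/(1 − 0.1513) = 0.035 × 0.6009 = 0.0210 km

0.021 km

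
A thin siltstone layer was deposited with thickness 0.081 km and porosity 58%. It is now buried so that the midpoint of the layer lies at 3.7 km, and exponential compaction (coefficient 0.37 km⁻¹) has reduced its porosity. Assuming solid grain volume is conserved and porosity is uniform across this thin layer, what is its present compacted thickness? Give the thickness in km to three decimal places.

Porosity at 3.7 km: phi = 0.58·exp(−0.37×3.7) = 0.1475
Solid-volume conservation: h(1−phi) = h₀(1−phi₀) ⇒ h = h₀·(1−phi₀)/(1−phi)
h = 0.081 × (1 − 0.58)/(1 − 0.1475) = 0.081 × 0.4927 = 0.0399 km

0.040 km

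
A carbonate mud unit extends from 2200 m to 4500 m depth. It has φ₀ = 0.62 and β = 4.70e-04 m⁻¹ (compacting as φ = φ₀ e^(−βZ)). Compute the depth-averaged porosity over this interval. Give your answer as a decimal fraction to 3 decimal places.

0.135

Working in km (1 km = 1000 m; β in km⁻¹ = β in m⁻¹ × 1000):
⟨φ⟩ = (1/(Z₂−Z₁)) ∫ φ₀ e^(−βZ) dZ = φ₀·(e^(−β·Z₁) − e^(−β·Z₂)) / (β·(Z₂−Z₁))
e^(−0.47×2.2) = 0.3556; e^(−0.47×4.5) = 0.1206
⟨φ⟩ = 0.62 × (0.3556 − 0.1206) / (0.47 × 2.3) = 0.62 × 0.2173 = 0.1348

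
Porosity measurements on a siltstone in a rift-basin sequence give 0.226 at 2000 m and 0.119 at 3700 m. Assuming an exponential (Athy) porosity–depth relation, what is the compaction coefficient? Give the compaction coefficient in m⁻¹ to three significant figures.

Working in km (1 km = 1000 m; β in km⁻¹ = β in m⁻¹ × 1000):
Athy: phi(d) = phi₀ e^(−βd) ⇒ phi₁/phi₂ = e^{β(d₂−d₁)} ⇒ β = ln(phi₁/phi₂)/(d₂−d₁)
β = ln(0.226/0.119) / (3.7 − 2) = ln(1.899) / 1.7 = 0.6414 / 1.7 = 0.3773 km⁻¹

0.000377 m⁻¹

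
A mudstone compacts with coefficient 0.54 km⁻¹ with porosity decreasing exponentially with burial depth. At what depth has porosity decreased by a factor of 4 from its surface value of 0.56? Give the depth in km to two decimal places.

φ/φ₀ = 1/4 ⇒ exp(−β·z) = 1/4 ⇒ z = ln(4) / β
z = 1.3863 / 0.54 = 2.567 km

2.57 km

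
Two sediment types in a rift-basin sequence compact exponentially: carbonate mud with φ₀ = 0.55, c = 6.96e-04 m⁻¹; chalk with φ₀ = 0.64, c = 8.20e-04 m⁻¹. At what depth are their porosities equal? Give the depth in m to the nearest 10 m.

1220 m

Working in km (1 km = 1000 m; c in km⁻¹ = c in m⁻¹ × 1000):
Set φ₀ₐ e^(−cₐd) = φ₀ᵦ e^(−cᵦd) ⇒ ln(φ₀ₐ/φ₀ᵦ) = (cₐ − cᵦ)·d
d = ln(0.55/0.64) / (0.696 − 0.82) = -0.1515 / -0.124 = 1.222 km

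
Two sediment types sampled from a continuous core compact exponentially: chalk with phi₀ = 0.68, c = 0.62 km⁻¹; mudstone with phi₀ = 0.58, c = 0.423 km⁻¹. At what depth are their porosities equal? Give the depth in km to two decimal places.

0.81 km

Set phi₀ₐ e^(−cₐZ) = phi₀ᵦ e^(−cᵦZ) ⇒ ln(phi₀ₐ/phi₀ᵦ) = (cₐ − cᵦ)·Z
Z = ln(0.68/0.58) / (0.62 − 0.423) = 0.1591 / 0.197 = 0.807 km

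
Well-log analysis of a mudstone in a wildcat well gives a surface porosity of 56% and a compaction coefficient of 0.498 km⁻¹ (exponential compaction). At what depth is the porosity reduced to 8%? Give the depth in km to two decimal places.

Invert Athy's law: Z = ln(n₀/n) / k
Z = ln(0.56/0.08) / 0.498 = ln(7) / 0.498 = 1.9459 / 0.498 = 3.907 km

3.91 km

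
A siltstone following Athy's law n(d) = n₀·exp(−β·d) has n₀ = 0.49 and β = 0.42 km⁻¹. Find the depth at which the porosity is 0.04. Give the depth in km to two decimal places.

Invert Athy's law: d = ln(n₀/n) / β
d = ln(0.49/0.04) / 0.42 = ln(12.25) / 0.42 = 2.5055 / 0.42 = 5.966 km

5.97 km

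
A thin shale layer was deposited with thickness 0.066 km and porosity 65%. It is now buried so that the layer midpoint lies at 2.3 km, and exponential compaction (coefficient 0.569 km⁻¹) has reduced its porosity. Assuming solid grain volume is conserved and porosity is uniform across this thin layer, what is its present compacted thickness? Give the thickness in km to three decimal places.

Porosity at 2.3 km: φ = 0.65·exp(−0.569×2.3) = 0.1756
Solid-volume conservation: h(1−φ) = h₀(1−φ₀) ⇒ h = h₀·(1−φ₀)/(1−φ)
h = 0.066 × (1 − 0.65)/(1 − 0.1756) = 0.066 × 0.4246 = 0.0280 km

0.028 km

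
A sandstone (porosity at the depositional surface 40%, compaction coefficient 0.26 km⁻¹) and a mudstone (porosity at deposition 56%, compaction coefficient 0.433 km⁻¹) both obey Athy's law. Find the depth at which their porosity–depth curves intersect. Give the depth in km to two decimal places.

Set φ₀ₐ e^(−βₐd) = φ₀ᵦ e^(−βᵦd) ⇒ ln(φ₀ₐ/φ₀ᵦ) = (βₐ − βᵦ)·d
d = ln(0.4/0.56) / (0.26 − 0.433) = -0.3365 / -0.173 = 1.945 km

1.94 km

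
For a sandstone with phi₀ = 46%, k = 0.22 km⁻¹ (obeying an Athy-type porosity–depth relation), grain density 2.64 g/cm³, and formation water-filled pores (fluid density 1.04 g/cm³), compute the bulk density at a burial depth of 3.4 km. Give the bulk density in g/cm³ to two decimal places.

Porosity at depth: phi = 0.46·exp(−0.22×3.4) = 0.46×0.4733 = 0.2177
Bulk density: ρ_b = (1−phi)ρ_g + phi·ρ_f = 0.7823×2.64 + 0.2177×1.04
       = 2.065 + 0.226 = 2.292 g/cm³

2.29 g/cm³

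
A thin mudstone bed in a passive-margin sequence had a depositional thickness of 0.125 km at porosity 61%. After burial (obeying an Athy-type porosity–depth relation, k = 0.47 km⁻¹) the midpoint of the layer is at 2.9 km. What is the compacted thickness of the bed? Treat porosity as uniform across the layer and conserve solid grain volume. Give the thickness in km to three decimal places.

Porosity at 2.9 km: φ = 0.61·exp(−0.47×2.9) = 0.1561
Solid-volume conservation: h(1−φ) = h₀(1−φ₀) ⇒ h = h₀·(1−φ₀)/(1−φ)
h = 0.125 × (1 − 0.61)/(1 − 0.1561) = 0.125 × 0.4621 = 0.0578 km

0.058 km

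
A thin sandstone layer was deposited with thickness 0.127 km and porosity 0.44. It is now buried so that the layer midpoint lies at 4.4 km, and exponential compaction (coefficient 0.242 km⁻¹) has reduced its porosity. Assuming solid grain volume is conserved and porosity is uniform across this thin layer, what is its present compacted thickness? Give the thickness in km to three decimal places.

Porosity at 4.4 km: φ = 0.44·exp(−0.242×4.4) = 0.1517
Solid-volume conservation: h(1−φ) = h₀(1−φ₀) ⇒ h = h₀·(1−φ₀)/(1−φ)
h = 0.127 × (1 − 0.44)/(1 − 0.1517) = 0.127 × 0.6602 = 0.0838 km

0.084 km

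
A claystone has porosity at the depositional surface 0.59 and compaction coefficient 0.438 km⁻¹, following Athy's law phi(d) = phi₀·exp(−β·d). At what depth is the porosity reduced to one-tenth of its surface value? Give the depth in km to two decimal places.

5.26 km

phi/phi₀ = 1/10 ⇒ exp(−β·d) = 1/10 ⇒ d = ln(10) / β
d = 2.3026 / 0.438 = 5.257 km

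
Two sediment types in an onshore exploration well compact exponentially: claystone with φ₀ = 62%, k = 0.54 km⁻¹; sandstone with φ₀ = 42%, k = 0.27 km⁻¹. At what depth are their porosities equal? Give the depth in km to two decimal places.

Set φ₀ₐ e^(−kₐz) = φ₀ᵦ e^(−kᵦz) ⇒ ln(φ₀ₐ/φ₀ᵦ) = (kₐ − kᵦ)·z
z = ln(0.62/0.42) / (0.54 − 0.27) = 0.3895 / 0.27 = 1.442 km

1.44 km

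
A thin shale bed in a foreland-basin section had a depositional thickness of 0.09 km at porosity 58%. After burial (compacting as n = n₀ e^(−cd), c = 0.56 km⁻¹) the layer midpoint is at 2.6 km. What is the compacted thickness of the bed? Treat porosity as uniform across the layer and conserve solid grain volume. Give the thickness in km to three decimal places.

Porosity at 2.6 km: n = 0.58·exp(−0.56×2.6) = 0.1352
Solid-volume conservation: h(1−n) = h₀(1−n₀) ⇒ h = h₀·(1−n₀)/(1−n)
h = 0.09 × (1 − 0.58)/(1 − 0.1352) = 0.09 × 0.4857 = 0.0437 km

0.044 km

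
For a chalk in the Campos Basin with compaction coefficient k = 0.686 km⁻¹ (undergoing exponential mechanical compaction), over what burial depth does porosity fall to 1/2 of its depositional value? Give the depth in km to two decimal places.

1.01 km

phi/phi₀ = 1/2 ⇒ exp(−k·Z) = 1/2 ⇒ Z = ln(2) / k
Z = 0.6931 / 0.686 = 1.010 km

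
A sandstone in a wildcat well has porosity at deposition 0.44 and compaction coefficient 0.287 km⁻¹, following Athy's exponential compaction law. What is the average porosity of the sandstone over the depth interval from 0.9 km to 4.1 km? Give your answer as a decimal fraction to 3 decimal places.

⟨φ⟩ = (1/(d₂−d₁)) ∫ φ₀ e^(−cd) dd = φ₀·(e^(−c·d₁) − e^(−c·d₂)) / (c·(d₂−d₁))
e^(−0.287×0.9) = 0.7724; e^(−0.287×4.1) = 0.3083
⟨φ⟩ = 0.44 × (0.7724 − 0.3083) / (0.287 × 3.2) = 0.44 × 0.5053 = 0.2223

0.222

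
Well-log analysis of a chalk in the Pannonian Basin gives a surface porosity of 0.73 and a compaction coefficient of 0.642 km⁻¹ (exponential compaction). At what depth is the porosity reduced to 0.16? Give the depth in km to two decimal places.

2.36 km

Invert Athy's law: Z = ln(n₀/n) / c
Z = ln(0.73/0.16) / 0.642 = ln(4.562) / 0.642 = 1.5179 / 0.642 = 2.364 km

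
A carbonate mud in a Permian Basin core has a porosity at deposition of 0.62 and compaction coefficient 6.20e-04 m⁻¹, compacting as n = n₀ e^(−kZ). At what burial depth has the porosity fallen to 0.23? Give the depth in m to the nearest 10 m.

1600 m

Working in km (1 km = 1000 m; k in km⁻¹ = k in m⁻¹ × 1000):
Invert Athy's law: Z = ln(n₀/n) / k
Z = ln(0.62/0.23) / 0.62 = ln(2.696) / 0.62 = 0.9916 / 0.62 = 1.599 km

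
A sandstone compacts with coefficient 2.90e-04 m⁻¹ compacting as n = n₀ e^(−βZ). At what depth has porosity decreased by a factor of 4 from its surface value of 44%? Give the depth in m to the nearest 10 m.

Working in km (1 km = 1000 m; β in km⁻¹ = β in m⁻¹ × 1000):
n/n₀ = 1/4 ⇒ exp(−β·Z) = 1/4 ⇒ Z = ln(4) / β
Z = 1.3863 / 0.29 = 4.780 km

4780 m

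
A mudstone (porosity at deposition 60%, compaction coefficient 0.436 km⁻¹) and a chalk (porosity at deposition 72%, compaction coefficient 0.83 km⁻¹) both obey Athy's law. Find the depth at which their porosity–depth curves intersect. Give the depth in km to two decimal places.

Set phi₀ₐ e^(−cₐZ) = phi₀ᵦ e^(−cᵦZ) ⇒ ln(phi₀ₐ/phi₀ᵦ) = (cₐ − cᵦ)·Z
Z = ln(0.6/0.72) / (0.436 − 0.83) = -0.1823 / -0.394 = 0.463 km

0.46 km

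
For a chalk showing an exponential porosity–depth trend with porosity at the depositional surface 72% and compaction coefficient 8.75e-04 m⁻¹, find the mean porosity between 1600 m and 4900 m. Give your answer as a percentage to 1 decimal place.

5.8%

Working in km (1 km = 1000 m; k in km⁻¹ = k in m⁻¹ × 1000):
⟨n⟩ = (1/(d₂−d₁)) ∫ n₀ e^(−kd) dd = n₀·(e^(−k·d₁) − e^(−k·d₂)) / (k·(d₂−d₁))
e^(−0.875×1.6) = 0.2466; e^(−0.875×4.9) = 0.0137
⟨n⟩ = 0.72 × (0.2466 − 0.0137) / (0.875 × 3.3) = 0.72 × 0.0806 = 0.0581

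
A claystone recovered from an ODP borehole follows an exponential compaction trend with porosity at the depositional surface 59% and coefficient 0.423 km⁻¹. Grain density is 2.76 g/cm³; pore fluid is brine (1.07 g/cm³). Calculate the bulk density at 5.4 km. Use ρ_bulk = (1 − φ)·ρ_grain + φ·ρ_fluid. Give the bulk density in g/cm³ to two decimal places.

Porosity at depth: phi = 0.59·exp(−0.423×5.4) = 0.59×0.1019 = 0.0601
Bulk density: ρ_b = (1−phi)ρ_g + phi·ρ_f = 0.9399×2.76 + 0.0601×1.07
       = 2.594 + 0.064 = 2.658 g/cm³

2.66 g/cm³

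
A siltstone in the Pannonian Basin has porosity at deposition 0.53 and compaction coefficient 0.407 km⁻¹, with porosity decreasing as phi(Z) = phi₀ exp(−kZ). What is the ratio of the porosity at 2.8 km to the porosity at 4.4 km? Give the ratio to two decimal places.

phi(Z₁)/phi(Z₂) = e^(−k·Z₁)/e^(−k·Z₂) = e^{k(Z₂−Z₁)}
= exp(0.407 × 1.6) = exp(0.6512) = 1.9178

1.92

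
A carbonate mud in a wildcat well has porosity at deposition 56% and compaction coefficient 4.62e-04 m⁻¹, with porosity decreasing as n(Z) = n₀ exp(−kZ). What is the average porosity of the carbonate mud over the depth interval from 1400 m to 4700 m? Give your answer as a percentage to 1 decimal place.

15.0%

Working in km (1 km = 1000 m; k in km⁻¹ = k in m⁻¹ × 1000):
⟨n⟩ = (1/(Z₂−Z₁)) ∫ n₀ e^(−kZ) dZ = n₀·(e^(−k·Z₁) − e^(−k·Z₂)) / (k·(Z₂−Z₁))
e^(−0.462×1.4) = 0.5237; e^(−0.462×4.7) = 0.1140
⟨n⟩ = 0.56 × (0.5237 − 0.1140) / (0.462 × 3.3) = 0.56 × 0.2687 = 0.1505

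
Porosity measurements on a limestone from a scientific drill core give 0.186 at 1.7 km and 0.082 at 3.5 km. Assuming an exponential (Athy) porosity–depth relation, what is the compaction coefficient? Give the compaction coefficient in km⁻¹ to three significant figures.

0.455 km⁻¹

Athy: n(Z) = n₀ e^(−βZ) ⇒ n₁/n₂ = e^{β(Z₂−Z₁)} ⇒ β = ln(n₁/n₂)/(Z₂−Z₁)
β = ln(0.186/0.082) / (3.5 − 1.7) = ln(2.268) / 1.8 = 0.8190 / 1.8 = 0.455 km⁻¹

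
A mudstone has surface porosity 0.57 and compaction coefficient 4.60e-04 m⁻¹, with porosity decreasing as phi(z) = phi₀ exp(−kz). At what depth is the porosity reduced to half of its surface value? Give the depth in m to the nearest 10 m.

Working in km (1 km = 1000 m; k in km⁻¹ = k in m⁻¹ × 1000):
phi/phi₀ = 1/2 ⇒ exp(−k·z) = 1/2 ⇒ z = ln(2) / k
z = 0.6931 / 0.46 = 1.507 km

1510 m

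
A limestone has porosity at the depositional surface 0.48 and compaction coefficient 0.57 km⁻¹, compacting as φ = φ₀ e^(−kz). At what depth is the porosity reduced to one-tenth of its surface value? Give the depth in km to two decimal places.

4.04 km

φ/φ₀ = 1/10 ⇒ exp(−k·z) = 1/10 ⇒ z = ln(10) / k
z = 2.3026 / 0.57 = 4.040 km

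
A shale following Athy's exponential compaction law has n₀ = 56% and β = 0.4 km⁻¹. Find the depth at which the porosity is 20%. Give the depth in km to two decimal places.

Invert Athy's law: d = ln(n₀/n) / β
d = ln(0.56/0.2) / 0.4 = ln(2.8) / 0.4 = 1.0296 / 0.4 = 2.574 km

2.57 km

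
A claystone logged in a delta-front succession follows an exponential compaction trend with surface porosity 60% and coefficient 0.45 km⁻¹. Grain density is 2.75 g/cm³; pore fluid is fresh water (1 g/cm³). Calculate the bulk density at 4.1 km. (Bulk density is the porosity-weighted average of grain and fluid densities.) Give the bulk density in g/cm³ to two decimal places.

2.58 g/cm³

Porosity at depth: n = 0.6·exp(−0.45×4.1) = 0.6×0.1580 = 0.0948
Bulk density: ρ_b = (1−n)ρ_g + n·ρ_f = 0.9052×2.75 + 0.0948×1
       = 2.489 + 0.095 = 2.584 g/cm³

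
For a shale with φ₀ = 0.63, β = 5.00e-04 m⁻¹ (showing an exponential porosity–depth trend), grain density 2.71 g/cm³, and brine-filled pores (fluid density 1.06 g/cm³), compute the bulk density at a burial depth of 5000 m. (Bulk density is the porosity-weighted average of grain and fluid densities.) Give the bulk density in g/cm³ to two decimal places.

2.62 g/cm³

Working in km (1 km = 1000 m; β in km⁻¹ = β in m⁻¹ × 1000):
Porosity at depth: φ = 0.63·exp(−0.5×5) = 0.63×0.0821 = 0.0517
Bulk density: ρ_b = (1−φ)ρ_g + φ·ρ_f = 0.9483×2.71 + 0.0517×1.06
       = 2.570 + 0.055 = 2.625 g/cm³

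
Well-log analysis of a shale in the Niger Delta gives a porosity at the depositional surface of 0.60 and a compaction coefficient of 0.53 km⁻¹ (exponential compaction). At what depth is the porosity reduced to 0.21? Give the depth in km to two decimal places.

1.98 km

Invert Athy's law: d = ln(phi₀/phi) / c
d = ln(0.6/0.21) / 0.53 = ln(2.857) / 0.53 = 1.0498 / 0.53 = 1.981 km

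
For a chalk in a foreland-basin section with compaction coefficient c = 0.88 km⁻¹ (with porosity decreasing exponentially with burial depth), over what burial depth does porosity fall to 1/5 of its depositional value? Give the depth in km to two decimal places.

1.83 km

φ/φ₀ = 1/5 ⇒ exp(−c·Z) = 1/5 ⇒ Z = ln(5) / c
Z = 1.6094 / 0.88 = 1.829 km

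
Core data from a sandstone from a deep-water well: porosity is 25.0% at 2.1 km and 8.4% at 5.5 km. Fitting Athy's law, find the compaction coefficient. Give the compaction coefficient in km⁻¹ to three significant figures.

Athy: φ(d) = φ₀ e^(−kd) ⇒ φ₁/φ₂ = e^{k(d₂−d₁)} ⇒ k = ln(φ₁/φ₂)/(d₂−d₁)
k = ln(0.25/0.084) / (5.5 − 2.1) = ln(2.976) / 3.4 = 1.0906 / 3.4 = 0.3208 km⁻¹

0.321 km⁻¹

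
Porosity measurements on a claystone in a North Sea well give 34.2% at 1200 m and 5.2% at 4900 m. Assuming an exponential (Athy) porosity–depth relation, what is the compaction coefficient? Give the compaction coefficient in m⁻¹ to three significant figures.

Working in km (1 km = 1000 m; k in km⁻¹ = k in m⁻¹ × 1000):
Athy: φ(z) = φ₀ e^(−kz) ⇒ φ₁/φ₂ = e^{k(z₂−z₁)} ⇒ k = ln(φ₁/φ₂)/(z₂−z₁)
k = ln(0.342/0.052) / (4.9 − 1.2) = ln(6.577) / 3.7 = 1.8836 / 3.7 = 0.5091 km⁻¹

0.000509 m⁻¹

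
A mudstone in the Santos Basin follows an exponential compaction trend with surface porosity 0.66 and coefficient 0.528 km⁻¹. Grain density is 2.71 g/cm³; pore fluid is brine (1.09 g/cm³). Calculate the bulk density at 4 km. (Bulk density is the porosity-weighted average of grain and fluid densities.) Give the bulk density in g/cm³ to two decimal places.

2.58 g/cm³

Porosity at depth: φ = 0.66·exp(−0.528×4) = 0.66×0.1210 = 0.0799
Bulk density: ρ_b = (1−φ)ρ_g + φ·ρ_f = 0.9201×2.71 + 0.0799×1.09
       = 2.494 + 0.087 = 2.581 g/cm³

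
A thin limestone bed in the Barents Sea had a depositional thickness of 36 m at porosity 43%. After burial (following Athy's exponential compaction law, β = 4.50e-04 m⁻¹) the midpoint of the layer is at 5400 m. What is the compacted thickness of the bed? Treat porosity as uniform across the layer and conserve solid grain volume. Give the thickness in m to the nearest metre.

21 m

Working in km (1 km = 1000 m; β in km⁻¹ = β in m⁻¹ × 1000):
Porosity at 5.4 km: n = 0.43·exp(−0.45×5.4) = 0.0379
Solid-volume conservation: h(1−n) = h₀(1−n₀) ⇒ h = h₀·(1−n₀)/(1−n)
h = 0.036 × (1 − 0.43)/(1 − 0.0379) = 0.036 × 0.5924 = 0.0213 km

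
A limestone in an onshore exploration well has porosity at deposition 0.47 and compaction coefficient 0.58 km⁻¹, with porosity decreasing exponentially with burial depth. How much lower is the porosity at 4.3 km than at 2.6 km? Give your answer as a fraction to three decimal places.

0.065

n(2.6) = 0.47·e^(−0.58×2.6) = 0.1040
n(4.3) = 0.47·e^(−0.58×4.3) = 0.0388
Δn = 0.1040 − 0.0388 = 0.0652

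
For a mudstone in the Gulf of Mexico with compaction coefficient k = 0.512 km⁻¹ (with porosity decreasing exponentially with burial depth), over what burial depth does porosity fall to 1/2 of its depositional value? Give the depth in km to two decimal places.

1.35 km

n/n₀ = 1/2 ⇒ exp(−k·d) = 1/2 ⇒ d = ln(2) / k
d = 0.6931 / 0.512 = 1.354 km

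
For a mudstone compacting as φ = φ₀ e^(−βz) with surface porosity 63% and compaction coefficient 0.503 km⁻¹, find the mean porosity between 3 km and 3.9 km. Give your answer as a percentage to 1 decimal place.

11.2%

⟨φ⟩ = (1/(z₂−z₁)) ∫ φ₀ e^(−βz) dz = φ₀·(e^(−β·z₁) − e^(−β·z₂)) / (β·(z₂−z₁))
e^(−0.503×3) = 0.2211; e^(−0.503×3.9) = 0.1406
⟨φ⟩ = 0.63 × (0.2211 − 0.1406) / (0.503 × 0.9) = 0.63 × 0.1778 = 0.1120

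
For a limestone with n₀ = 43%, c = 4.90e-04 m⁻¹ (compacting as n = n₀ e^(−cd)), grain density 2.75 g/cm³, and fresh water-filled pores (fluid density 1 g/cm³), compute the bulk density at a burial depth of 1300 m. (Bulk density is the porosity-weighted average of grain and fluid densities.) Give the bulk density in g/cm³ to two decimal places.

2.35 g/cm³

Working in km (1 km = 1000 m; c in km⁻¹ = c in m⁻¹ × 1000):
Porosity at depth: n = 0.43·exp(−0.49×1.3) = 0.43×0.5289 = 0.2274
Bulk density: ρ_b = (1−n)ρ_g + n·ρ_f = 0.7726×2.75 + 0.2274×1
       = 2.125 + 0.227 = 2.352 g/cm³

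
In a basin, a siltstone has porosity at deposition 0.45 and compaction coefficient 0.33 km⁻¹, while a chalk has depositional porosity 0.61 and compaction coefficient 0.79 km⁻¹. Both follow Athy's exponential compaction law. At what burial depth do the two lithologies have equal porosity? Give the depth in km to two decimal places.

Set n₀ₐ e^(−kₐd) = n₀ᵦ e^(−kᵦd) ⇒ ln(n₀ₐ/n₀ᵦ) = (kₐ − kᵦ)·d
d = ln(0.45/0.61) / (0.33 − 0.79) = -0.3042 / -0.46 = 0.661 km

0.66 km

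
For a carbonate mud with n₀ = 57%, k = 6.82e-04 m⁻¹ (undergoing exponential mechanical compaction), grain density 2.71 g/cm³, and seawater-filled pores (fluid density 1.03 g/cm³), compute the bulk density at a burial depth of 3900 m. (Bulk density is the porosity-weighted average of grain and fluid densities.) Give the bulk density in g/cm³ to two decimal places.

2.64 g/cm³

Working in km (1 km = 1000 m; k in km⁻¹ = k in m⁻¹ × 1000):
Porosity at depth: n = 0.57·exp(−0.682×3.9) = 0.57×0.0700 = 0.0399
Bulk density: ρ_b = (1−n)ρ_g + n·ρ_f = 0.9601×2.71 + 0.0399×1.03
       = 2.602 + 0.041 = 2.643 g/cm³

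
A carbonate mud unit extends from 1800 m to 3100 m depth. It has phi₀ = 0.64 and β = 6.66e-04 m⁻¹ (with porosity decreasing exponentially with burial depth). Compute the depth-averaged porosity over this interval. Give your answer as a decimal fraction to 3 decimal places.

Working in km (1 km = 1000 m; β in km⁻¹ = β in m⁻¹ × 1000):
⟨phi⟩ = (1/(Z₂−Z₁)) ∫ phi₀ e^(−βZ) dZ = phi₀·(e^(−β·Z₁) − e^(−β·Z₂)) / (β·(Z₂−Z₁))
e^(−0.666×1.8) = 0.3016; e^(−0.666×3.1) = 0.1269
⟨phi⟩ = 0.64 × (0.3016 − 0.1269) / (0.666 × 1.3) = 0.64 × 0.2018 = 0.1291

0.129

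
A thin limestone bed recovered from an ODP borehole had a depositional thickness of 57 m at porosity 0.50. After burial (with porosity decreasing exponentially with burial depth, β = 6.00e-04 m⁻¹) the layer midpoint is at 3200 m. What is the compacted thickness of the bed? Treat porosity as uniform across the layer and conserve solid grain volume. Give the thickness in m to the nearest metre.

Working in km (1 km = 1000 m; β in km⁻¹ = β in m⁻¹ × 1000):
Porosity at 3.2 km: phi = 0.5·exp(−0.6×3.2) = 0.0733
Solid-volume conservation: h(1−phi) = h₀(1−phi₀) ⇒ h = h₀·(1−phi₀)/(1−phi)
h = 0.057 × (1 − 0.5)/(1 − 0.0733) = 0.057 × 0.5396 = 0.0308 km

31 m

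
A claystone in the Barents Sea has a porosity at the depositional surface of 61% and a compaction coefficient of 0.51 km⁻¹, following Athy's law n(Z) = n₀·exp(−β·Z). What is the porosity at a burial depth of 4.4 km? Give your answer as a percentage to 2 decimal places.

6.47%

n = n₀·exp(−β·Z) = 0.61 × exp(−0.51 × 4.4) = 0.61 × exp(−2.244)
  = 0.61 × 0.1060 = 0.0647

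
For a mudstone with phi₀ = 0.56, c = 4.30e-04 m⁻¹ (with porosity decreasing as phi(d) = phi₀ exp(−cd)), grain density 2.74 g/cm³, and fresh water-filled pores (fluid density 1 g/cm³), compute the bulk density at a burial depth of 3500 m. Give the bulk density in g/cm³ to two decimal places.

2.52 g/cm³

Working in km (1 km = 1000 m; c in km⁻¹ = c in m⁻¹ × 1000):
Porosity at depth: phi = 0.56·exp(−0.43×3.5) = 0.56×0.2220 = 0.1243
Bulk density: ρ_b = (1−phi)ρ_g + phi·ρ_f = 0.8757×2.74 + 0.1243×1
       = 2.399 + 0.124 = 2.524 g/cm³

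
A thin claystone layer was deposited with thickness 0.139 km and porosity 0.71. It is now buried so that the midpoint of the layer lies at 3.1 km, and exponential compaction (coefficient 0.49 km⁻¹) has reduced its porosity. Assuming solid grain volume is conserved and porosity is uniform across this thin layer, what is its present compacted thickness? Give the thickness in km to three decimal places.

0.048 km

Porosity at 3.1 km: φ = 0.71·exp(−0.49×3.1) = 0.1554
Solid-volume conservation: h(1−φ) = h₀(1−φ₀) ⇒ h = h₀·(1−φ₀)/(1−φ)
h = 0.139 × (1 − 0.71)/(1 − 0.1554) = 0.139 × 0.3434 = 0.0477 km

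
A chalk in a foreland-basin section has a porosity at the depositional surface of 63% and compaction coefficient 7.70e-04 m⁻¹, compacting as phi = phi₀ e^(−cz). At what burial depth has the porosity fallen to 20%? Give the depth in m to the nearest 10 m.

1490 m

Working in km (1 km = 1000 m; c in km⁻¹ = c in m⁻¹ × 1000):
Invert Athy's law: z = ln(phi₀/phi) / c
z = ln(0.63/0.2) / 0.77 = ln(3.15) / 0.77 = 1.1474 / 0.77 = 1.490 km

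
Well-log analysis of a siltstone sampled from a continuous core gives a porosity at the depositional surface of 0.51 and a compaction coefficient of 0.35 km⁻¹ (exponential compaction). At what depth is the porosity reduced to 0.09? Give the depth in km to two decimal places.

Invert Athy's law: z = ln(phi₀/phi) / β
z = ln(0.51/0.09) / 0.35 = ln(5.667) / 0.35 = 1.7346 / 0.35 = 4.956 km

4.96 km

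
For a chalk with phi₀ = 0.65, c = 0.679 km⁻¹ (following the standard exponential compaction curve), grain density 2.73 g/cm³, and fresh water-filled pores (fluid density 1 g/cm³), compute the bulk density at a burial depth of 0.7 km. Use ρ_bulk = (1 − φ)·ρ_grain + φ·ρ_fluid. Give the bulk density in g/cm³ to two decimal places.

2.03 g/cm³

Porosity at depth: phi = 0.65·exp(−0.679×0.7) = 0.65×0.6217 = 0.4041
Bulk density: ρ_b = (1−phi)ρ_g + phi·ρ_f = 0.5959×2.73 + 0.4041×1
       = 1.627 + 0.404 = 2.031 g/cm³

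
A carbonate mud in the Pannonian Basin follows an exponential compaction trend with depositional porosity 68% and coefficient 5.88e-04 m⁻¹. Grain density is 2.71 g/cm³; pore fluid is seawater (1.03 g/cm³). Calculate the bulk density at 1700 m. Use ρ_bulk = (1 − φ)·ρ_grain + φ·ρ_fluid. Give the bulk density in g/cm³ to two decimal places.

2.29 g/cm³

Working in km (1 km = 1000 m; k in km⁻¹ = k in m⁻¹ × 1000):
Porosity at depth: n = 0.68·exp(−0.588×1.7) = 0.68×0.3680 = 0.2503
Bulk density: ρ_b = (1−n)ρ_g + n·ρ_f = 0.7497×2.71 + 0.2503×1.03
       = 2.032 + 0.258 = 2.290 g/cm³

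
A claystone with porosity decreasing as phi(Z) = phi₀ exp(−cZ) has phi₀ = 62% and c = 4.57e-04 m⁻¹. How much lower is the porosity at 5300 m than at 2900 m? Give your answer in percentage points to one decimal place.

11.0 percentage points

Working in km (1 km = 1000 m; c in km⁻¹ = c in m⁻¹ × 1000):
phi(2.9) = 0.62·e^(−0.457×2.9) = 0.1647
phi(5.3) = 0.62·e^(−0.457×5.3) = 0.0550
Δphi = 0.1647 − 0.0550 = 0.1097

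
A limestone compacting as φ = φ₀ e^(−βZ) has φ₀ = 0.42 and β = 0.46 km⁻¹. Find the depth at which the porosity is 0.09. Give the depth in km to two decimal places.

Invert Athy's law: Z = ln(φ₀/φ) / β
Z = ln(0.42/0.09) / 0.46 = ln(4.667) / 0.46 = 1.5404 / 0.46 = 3.349 km

3.35 km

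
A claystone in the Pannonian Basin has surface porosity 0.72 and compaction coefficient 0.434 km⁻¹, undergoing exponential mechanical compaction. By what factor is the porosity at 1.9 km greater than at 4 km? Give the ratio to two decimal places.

2.49

phi(d₁)/phi(d₂) = e^(−k·d₁)/e^(−k·d₂) = e^{k(d₂−d₁)}
= exp(0.434 × 2.1) = exp(0.9114) = 2.4878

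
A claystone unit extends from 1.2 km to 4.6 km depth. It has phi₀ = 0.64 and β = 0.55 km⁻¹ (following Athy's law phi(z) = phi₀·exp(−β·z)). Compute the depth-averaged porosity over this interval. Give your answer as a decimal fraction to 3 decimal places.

⟨phi⟩ = (1/(z₂−z₁)) ∫ phi₀ e^(−βz) dz = phi₀·(e^(−β·z₁) − e^(−β·z₂)) / (β·(z₂−z₁))
e^(−0.55×1.2) = 0.5169; e^(−0.55×4.6) = 0.0797
⟨phi⟩ = 0.64 × (0.5169 − 0.0797) / (0.55 × 3.4) = 0.64 × 0.2338 = 0.1496

0.150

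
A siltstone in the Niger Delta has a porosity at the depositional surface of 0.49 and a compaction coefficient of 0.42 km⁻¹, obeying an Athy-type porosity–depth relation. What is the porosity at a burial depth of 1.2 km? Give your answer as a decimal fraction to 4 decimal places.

0.2960

φ = φ₀·exp(−β·Z) = 0.49 × exp(−0.42 × 1.2) = 0.49 × exp(−0.504)
  = 0.49 × 0.6041 = 0.2960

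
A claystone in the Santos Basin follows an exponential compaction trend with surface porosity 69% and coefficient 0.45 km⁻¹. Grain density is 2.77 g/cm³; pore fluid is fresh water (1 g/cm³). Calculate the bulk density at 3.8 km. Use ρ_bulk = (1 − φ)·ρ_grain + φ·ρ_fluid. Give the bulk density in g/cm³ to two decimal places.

Porosity at depth: φ = 0.69·exp(−0.45×3.8) = 0.69×0.1809 = 0.1248
Bulk density: ρ_b = (1−φ)ρ_g + φ·ρ_f = 0.8752×2.77 + 0.1248×1
       = 2.424 + 0.125 = 2.549 g/cm³

2.55 g/cm³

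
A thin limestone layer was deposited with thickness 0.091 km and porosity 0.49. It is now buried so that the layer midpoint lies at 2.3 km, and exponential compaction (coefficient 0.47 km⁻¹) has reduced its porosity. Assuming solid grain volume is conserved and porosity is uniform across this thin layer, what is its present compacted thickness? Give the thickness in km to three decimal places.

Porosity at 2.3 km: n = 0.49·exp(−0.47×2.3) = 0.1662
Solid-volume conservation: h(1−n) = h₀(1−n₀) ⇒ h = h₀·(1−n₀)/(1−n)
h = 0.091 × (1 − 0.49)/(1 − 0.1662) = 0.091 × 0.6117 = 0.0557 km

0.056 km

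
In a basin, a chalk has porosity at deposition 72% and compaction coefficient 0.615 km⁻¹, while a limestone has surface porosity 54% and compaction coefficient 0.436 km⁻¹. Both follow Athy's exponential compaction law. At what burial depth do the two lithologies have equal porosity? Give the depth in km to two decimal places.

1.61 km

Set φ₀ₐ e^(−kₐZ) = φ₀ᵦ e^(−kᵦZ) ⇒ ln(φ₀ₐ/φ₀ᵦ) = (kₐ − kᵦ)·Z
Z = ln(0.72/0.54) / (0.615 − 0.436) = 0.2877 / 0.179 = 1.607 km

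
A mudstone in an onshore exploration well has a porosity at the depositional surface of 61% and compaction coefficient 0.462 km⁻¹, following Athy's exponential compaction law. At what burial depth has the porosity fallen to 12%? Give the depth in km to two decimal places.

Invert Athy's law: d = ln(φ₀/φ) / k
d = ln(0.61/0.12) / 0.462 = ln(5.083) / 0.462 = 1.6260 / 0.462 = 3.519 km

3.52 km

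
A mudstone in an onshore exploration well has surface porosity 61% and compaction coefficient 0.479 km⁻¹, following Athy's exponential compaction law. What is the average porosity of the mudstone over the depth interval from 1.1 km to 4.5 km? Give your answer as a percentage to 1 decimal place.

⟨phi⟩ = (1/(z₂−z₁)) ∫ phi₀ e^(−kz) dz = phi₀·(e^(−k·z₁) − e^(−k·z₂)) / (k·(z₂−z₁))
e^(−0.479×1.1) = 0.5904; e^(−0.479×4.5) = 0.1158
⟨phi⟩ = 0.61 × (0.5904 − 0.1158) / (0.479 × 3.4) = 0.61 × 0.2914 = 0.1778

17.8%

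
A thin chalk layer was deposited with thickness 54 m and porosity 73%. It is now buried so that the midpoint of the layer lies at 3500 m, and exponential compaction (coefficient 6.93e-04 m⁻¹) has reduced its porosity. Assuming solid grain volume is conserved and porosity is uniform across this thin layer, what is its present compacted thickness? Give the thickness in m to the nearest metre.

16 m

Working in km (1 km = 1000 m; c in km⁻¹ = c in m⁻¹ × 1000):
Porosity at 3.5 km: n = 0.73·exp(−0.693×3.5) = 0.0646
Solid-volume conservation: h(1−n) = h₀(1−n₀) ⇒ h = h₀·(1−n₀)/(1−n)
h = 0.054 × (1 − 0.73)/(1 − 0.0646) = 0.054 × 0.2886 = 0.0156 km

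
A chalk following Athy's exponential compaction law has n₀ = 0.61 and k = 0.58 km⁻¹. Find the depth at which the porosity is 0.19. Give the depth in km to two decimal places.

Invert Athy's law: d = ln(n₀/n) / k
d = ln(0.61/0.19) / 0.58 = ln(3.211) / 0.58 = 1.1664 / 0.58 = 2.011 km

2.01 km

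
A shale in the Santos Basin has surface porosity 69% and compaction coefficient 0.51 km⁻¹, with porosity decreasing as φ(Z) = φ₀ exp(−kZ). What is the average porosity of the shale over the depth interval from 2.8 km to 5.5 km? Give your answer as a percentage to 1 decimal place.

9.0%

⟨φ⟩ = (1/(Z₂−Z₁)) ∫ φ₀ e^(−kZ) dZ = φ₀·(e^(−k·Z₁) − e^(−k·Z₂)) / (k·(Z₂−Z₁))
e^(−0.51×2.8) = 0.2398; e^(−0.51×5.5) = 0.0605
⟨φ⟩ = 0.69 × (0.2398 − 0.0605) / (0.51 × 2.7) = 0.69 × 0.1302 = 0.0898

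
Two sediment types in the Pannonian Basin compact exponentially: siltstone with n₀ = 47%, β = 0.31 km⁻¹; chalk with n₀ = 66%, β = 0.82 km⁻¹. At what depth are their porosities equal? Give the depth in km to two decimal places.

Set n₀ₐ e^(−βₐZ) = n₀ᵦ e^(−βᵦZ) ⇒ ln(n₀ₐ/n₀ᵦ) = (βₐ − βᵦ)·Z
Z = ln(0.47/0.66) / (0.31 − 0.82) = -0.3395 / -0.51 = 0.666 km

0.67 km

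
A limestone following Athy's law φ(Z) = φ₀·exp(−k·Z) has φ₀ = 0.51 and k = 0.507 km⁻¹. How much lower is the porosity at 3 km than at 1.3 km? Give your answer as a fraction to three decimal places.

0.152

φ(1.3) = 0.51·e^(−0.507×1.3) = 0.2638
φ(3) = 0.51·e^(−0.507×3) = 0.1114
Δφ = 0.2638 − 0.1114 = 0.1524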